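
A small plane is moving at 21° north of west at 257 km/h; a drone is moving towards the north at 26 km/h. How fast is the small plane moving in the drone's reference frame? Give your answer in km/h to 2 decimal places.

248.87 km/h

Taking east as x and north as y: small plane velocity = (-239.930, 92.101) km/h; drone velocity = (0.000, 26.000) km/h.
Velocity of small plane relative to drone = (-239.930, 92.101) − (0.000, 26.000) = (-239.930, 66.101) km/h.
Magnitude = |(-239.930, 66.101)| = 248.869 km/h.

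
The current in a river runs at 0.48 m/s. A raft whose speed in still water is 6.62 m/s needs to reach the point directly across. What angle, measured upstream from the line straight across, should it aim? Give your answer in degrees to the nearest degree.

4°

To cancel the current, the upstream component of the raft's velocity must equal the flow: 6.62 sin θ = 0.48.
sin θ = 0.48 / 6.62 = 0.0725.
θ = arcsin(0.0725) = 4.158°.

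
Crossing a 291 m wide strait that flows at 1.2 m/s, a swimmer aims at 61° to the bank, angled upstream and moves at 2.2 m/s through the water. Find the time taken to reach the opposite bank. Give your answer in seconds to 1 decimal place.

The component of the swimmer's velocity perpendicular to the bank is 2.2 × sin 61° = 1.924 m/s.
The flow acts along the bank and has no component across it.
Time = 291 / 1.924 = 151.235 s.

151.2 s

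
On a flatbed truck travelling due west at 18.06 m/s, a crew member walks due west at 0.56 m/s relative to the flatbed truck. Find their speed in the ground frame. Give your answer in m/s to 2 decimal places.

Taking east as x and north as y: flatbed truck velocity = (-18.060, 0.000) m/s; crew member velocity relative to flatbed truck = (-0.560, 0.000) m/s.
Velocity relative to ground = (-18.060, 0.000) + (-0.560, 0.000) = (-18.620, 0.000) m/s.
Speed = |(-18.620, 0.000)| = 18.620 m/s.

18.62 m/s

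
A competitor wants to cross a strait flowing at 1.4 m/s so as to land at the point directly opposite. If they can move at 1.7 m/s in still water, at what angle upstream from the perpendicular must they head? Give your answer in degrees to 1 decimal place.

To cancel the current, the upstream component of the competitor's velocity must equal the flow: 1.7 sin θ = 1.4.
sin θ = 1.4 / 1.7 = 0.8235.
θ = arcsin(0.8235) = 55.440°.

55.4°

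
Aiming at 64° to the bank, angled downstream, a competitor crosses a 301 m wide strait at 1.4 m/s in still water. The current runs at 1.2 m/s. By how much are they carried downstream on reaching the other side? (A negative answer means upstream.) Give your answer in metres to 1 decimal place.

Perpendicular speed = 1.258 m/s; crossing time = 301 / 1.258 = 239.209 s.
Net downstream speed = 1.814 m/s.
Drift = 1.814 × 239.209 = 433.859 m (downstream).

433.9 m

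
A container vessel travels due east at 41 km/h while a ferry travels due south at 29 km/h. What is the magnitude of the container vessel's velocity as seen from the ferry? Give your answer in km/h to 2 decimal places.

50.22 km/h

Taking east as x and north as y: container vessel velocity = (41.000, 0.000) km/h; ferry velocity = (0.000, -29.000) km/h.
Velocity of container vessel relative to ferry = (41.000, 0.000) − (0.000, -29.000) = (41.000, 29.000) km/h.
Magnitude = |(41.000, 29.000)| = 50.220 km/h.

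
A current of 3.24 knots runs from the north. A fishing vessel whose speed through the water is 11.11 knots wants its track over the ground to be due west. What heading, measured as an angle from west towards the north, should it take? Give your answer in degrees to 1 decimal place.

The current pushes perpendicular to the desired track; the heading must have a component into the current equal to 3.24 knots: 11.11 sin θ = 3.24.
sin θ = 0.2916, so θ = 16.956°.

17.0°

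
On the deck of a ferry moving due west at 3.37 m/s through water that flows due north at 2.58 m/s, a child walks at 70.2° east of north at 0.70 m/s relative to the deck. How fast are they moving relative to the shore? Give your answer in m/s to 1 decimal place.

In east/north components (m/s): child relative to ferry = (0.659, 0.237); ferry relative to water = (-3.370, 0.000); water relative to ground = (0.000, 2.580).
Sum = (-2.711, 2.817) m/s.
Speed = |(-2.711, 2.817)| = 3.910 m/s.

3.9 m/s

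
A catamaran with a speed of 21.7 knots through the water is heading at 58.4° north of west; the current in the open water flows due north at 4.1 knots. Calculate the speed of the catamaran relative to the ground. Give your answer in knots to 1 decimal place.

Taking east as x and north as y: velocity relative to the water = (-11.370, 18.482) knots; the water relative to ground = (0.000, 4.100) knots.
Velocity relative to ground = (-11.370, 18.482) + (0.000, 4.100) = (-11.370, 22.582) knots.
Speed = |(-11.370, 22.582)| = 25.284 knots.

25.3 knots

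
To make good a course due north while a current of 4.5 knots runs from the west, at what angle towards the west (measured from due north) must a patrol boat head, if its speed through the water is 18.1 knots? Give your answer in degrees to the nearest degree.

14°

The current pushes perpendicular to the desired track; the heading must have a component into the current equal to 4.5 knots: 18.1 sin θ = 4.5.
sin θ = 0.2486, so θ = 14.396°.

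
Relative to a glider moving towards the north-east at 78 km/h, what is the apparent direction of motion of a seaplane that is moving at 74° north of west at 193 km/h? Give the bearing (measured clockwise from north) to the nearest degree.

Taking east as x and north as y: seaplane velocity = (-53.198, 185.524) km/h; glider velocity = (55.154, 55.154) km/h.
Velocity of seaplane relative to glider = (-53.198, 185.524) − (55.154, 55.154) = (-108.352, 130.369) km/h.
Bearing = atan2(-108.35, 130.37) = 320.27° clockwise from north.

320°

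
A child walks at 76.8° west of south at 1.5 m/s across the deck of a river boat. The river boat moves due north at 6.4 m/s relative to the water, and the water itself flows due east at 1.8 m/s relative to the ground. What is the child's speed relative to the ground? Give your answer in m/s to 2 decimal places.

6.07 m/s

In east/north components (m/s): child relative to river boat = (-1.460, -0.343); river boat relative to water = (0.000, 6.400); water relative to ground = (1.800, 0.000).
Sum = (0.340, 6.057) m/s.
Speed = |(0.340, 6.057)| = 6.067 m/s.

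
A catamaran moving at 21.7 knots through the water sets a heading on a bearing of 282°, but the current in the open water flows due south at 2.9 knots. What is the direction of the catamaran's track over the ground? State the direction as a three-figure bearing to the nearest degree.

274°

Taking east as x and north as y: velocity relative to the water = (-21.226, 4.512) knots; the water relative to ground = (0.000, -2.900) knots.
Velocity relative to ground = (-21.226, 4.512) + (0.000, -2.900) = (-21.226, 1.612) knots.
Bearing = atan2(-21.23, 1.61) = 274.34° clockwise from north.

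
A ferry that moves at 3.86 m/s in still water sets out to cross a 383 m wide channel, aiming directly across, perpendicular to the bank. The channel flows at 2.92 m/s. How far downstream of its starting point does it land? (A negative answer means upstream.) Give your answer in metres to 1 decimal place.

289.7 m

Perpendicular speed = 3.860 m/s; crossing time = 383 / 3.860 = 99.223 s.
Net downstream speed = 2.920 m/s.
Drift = 2.920 × 99.223 = 289.731 m (downstream).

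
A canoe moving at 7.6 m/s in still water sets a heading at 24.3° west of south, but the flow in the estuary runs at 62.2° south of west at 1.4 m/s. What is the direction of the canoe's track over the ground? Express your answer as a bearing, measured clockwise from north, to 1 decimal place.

204.8°

Taking east as x and north as y: velocity relative to the water = (-3.128, -6.927) m/s; the water relative to ground = (-0.653, -1.238) m/s.
Velocity relative to ground = (-3.128, -6.927) + (-0.653, -1.238) = (-3.780, -8.165) m/s.
Bearing = atan2(-3.78, -8.17) = 204.84° clockwise from north.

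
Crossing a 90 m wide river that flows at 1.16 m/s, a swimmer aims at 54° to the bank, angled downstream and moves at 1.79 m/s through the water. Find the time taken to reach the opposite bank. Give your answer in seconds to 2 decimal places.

The component of the swimmer's velocity perpendicular to the bank is 1.79 × sin 54° = 1.448 m/s.
Only the cross-stream component determines the crossing time; the current contributes nothing perpendicular to the bank.
Time = 90 / 1.448 = 62.149 s.

62.15 s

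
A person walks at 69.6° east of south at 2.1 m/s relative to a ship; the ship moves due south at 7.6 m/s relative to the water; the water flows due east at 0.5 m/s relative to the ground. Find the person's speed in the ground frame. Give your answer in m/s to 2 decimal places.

In east/north components (m/s): person relative to ship = (1.968, -0.732); ship relative to water = (0.000, -7.600); water relative to ground = (0.500, 0.000).
Sum = (2.468, -8.332) m/s.
Speed = |(2.468, -8.332)| = 8.690 m/s.

8.69 m/s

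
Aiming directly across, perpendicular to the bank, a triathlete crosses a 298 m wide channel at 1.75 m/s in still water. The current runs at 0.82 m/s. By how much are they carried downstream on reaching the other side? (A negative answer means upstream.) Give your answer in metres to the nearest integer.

Perpendicular speed = 1.750 m/s; crossing time = 298 / 1.750 = 170.286 s.
Net downstream speed = 0.820 m/s.
Drift = 0.820 × 170.286 = 139.634 m (downstream).

140 m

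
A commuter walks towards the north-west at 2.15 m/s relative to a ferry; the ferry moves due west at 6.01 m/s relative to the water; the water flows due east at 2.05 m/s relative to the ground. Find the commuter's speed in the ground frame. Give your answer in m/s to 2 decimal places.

In east/north components (m/s): commuter relative to ferry = (-1.520, 1.520); ferry relative to water = (-6.010, 0.000); water relative to ground = (2.050, 0.000).
Sum = (-5.480, 1.520) m/s.
Speed = |(-5.480, 1.520)| = 5.687 m/s.

5.69 m/s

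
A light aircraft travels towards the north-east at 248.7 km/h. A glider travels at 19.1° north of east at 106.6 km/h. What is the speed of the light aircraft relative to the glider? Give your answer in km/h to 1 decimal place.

Taking east as x and north as y: light aircraft velocity = (175.857, 175.857) km/h; glider velocity = (100.732, 34.881) km/h.
Velocity of light aircraft relative to glider = (175.857, 175.857) − (100.732, 34.881) = (75.126, 140.976) km/h.
Magnitude = |(75.126, 140.976)| = 159.744 km/h.

159.7 km/h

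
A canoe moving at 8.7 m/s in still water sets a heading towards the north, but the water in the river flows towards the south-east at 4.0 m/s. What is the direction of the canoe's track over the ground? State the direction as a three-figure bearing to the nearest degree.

Taking east as x and north as y: velocity relative to the water = (0.000, 8.700) m/s; the water relative to ground = (2.828, -2.828) m/s.
Velocity relative to ground = (0.000, 8.700) + (2.828, -2.828) = (2.828, 5.872) m/s.
Bearing = atan2(2.83, 5.87) = 25.72° clockwise from north.

026°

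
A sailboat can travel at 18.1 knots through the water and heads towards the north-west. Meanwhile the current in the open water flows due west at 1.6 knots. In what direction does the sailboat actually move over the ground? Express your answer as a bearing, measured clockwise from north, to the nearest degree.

312°

Taking east as x and north as y: velocity relative to the water = (-12.799, 12.799) knots; the water relative to ground = (-1.600, 0.000) knots.
Velocity relative to ground = (-12.799, 12.799) + (-1.600, 0.000) = (-14.399, 12.799) knots.
Bearing = atan2(-14.40, 12.80) = 311.63° clockwise from north.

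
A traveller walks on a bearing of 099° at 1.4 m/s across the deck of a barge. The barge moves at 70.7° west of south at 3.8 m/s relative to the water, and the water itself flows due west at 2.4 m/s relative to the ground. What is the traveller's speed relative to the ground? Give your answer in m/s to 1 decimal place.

In east/north components (m/s): traveller relative to barge = (1.383, -0.219); barge relative to water = (-3.586, -1.256); water relative to ground = (-2.400, 0.000).
Sum = (-4.604, -1.475) m/s.
Speed = |(-4.604, -1.475)| = 4.834 m/s.

4.8 m/s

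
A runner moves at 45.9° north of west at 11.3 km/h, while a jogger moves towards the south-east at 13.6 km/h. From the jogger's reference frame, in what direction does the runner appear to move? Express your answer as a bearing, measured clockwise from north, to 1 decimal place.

315.4°

Taking east as x and north as y: runner velocity = (-7.864, 8.115) km/h; jogger velocity = (9.617, -9.617) km/h.
Velocity of runner relative to jogger = (-7.864, 8.115) − (9.617, -9.617) = (-17.480, 17.731) km/h.
Bearing = atan2(-17.48, 17.73) = 315.41° clockwise from north.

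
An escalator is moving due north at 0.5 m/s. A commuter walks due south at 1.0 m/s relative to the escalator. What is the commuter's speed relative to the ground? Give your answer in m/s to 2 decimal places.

Taking east as x and north as y: escalator velocity = (0.000, 0.500) m/s; commuter velocity relative to escalator = (0.000, -1.000) m/s.
Velocity relative to ground = (0.000, 0.500) + (0.000, -1.000) = (0.000, -0.500) m/s.
Speed = |(0.000, -0.500)| = 0.500 m/s.

0.50 m/s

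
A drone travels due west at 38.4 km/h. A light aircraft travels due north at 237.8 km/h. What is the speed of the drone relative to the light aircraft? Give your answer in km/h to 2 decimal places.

Taking east as x and north as y: drone velocity = (-38.400, 0.000) km/h; light aircraft velocity = (0.000, 237.800) km/h.
Velocity of drone relative to light aircraft = (-38.400, 0.000) − (0.000, 237.800) = (-38.400, -237.800) km/h.
Magnitude = |(-38.400, -237.800)| = 240.880 km/h.

240.88 km/h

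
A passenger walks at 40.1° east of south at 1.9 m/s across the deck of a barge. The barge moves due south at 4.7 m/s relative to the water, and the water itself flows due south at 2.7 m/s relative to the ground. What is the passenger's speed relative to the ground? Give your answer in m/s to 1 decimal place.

In east/north components (m/s): passenger relative to barge = (1.224, -1.453); barge relative to water = (0.000, -4.700); water relative to ground = (0.000, -2.700).
Sum = (1.224, -8.853) m/s.
Speed = |(1.224, -8.853)| = 8.938 m/s.

8.9 m/s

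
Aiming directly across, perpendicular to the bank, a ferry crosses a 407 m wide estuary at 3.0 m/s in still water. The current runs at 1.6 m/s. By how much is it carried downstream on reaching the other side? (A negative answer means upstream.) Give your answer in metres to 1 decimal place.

217.1 m

Perpendicular speed = 3.000 m/s; crossing time = 407 / 3.000 = 135.667 s.
Net downstream speed = 1.600 m/s.
Drift = 1.600 × 135.667 = 217.067 m (downstream).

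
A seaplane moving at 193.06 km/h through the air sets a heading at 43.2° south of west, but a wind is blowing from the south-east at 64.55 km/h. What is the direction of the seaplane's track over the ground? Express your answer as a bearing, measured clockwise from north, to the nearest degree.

245°

Taking east as x and north as y: velocity relative to the air = (-140.735, -132.159) km/h; the air relative to ground = (-45.644, 45.644) km/h.
Velocity relative to ground = (-140.735, -132.159) + (-45.644, 45.644) = (-186.378, -86.515) km/h.
Bearing = atan2(-186.38, -86.51) = 245.10° clockwise from north.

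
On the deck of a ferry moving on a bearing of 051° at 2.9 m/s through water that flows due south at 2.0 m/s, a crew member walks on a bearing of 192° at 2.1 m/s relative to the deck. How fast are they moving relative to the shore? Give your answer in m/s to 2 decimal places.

In east/north components (m/s): crew member relative to ferry = (-0.437, -2.054); ferry relative to water = (2.254, 1.825); water relative to ground = (0.000, -2.000).
Sum = (1.817, -2.229) m/s.
Speed = |(1.817, -2.229)| = 2.876 m/s.

2.88 m/s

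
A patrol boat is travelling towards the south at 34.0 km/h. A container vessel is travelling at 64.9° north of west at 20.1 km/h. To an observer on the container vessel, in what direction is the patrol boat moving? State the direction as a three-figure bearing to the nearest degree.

171°

Taking east as x and north as y: patrol boat velocity = (0.000, -34.000) km/h; container vessel velocity = (-8.526, 18.202) km/h.
Velocity of patrol boat relative to container vessel = (0.000, -34.000) − (-8.526, 18.202) = (8.526, -52.202) km/h.
Bearing = atan2(8.53, -52.20) = 170.72° clockwise from north.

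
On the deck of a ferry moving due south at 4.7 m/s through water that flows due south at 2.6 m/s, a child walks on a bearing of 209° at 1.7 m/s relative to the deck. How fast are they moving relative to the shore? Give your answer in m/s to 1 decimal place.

8.8 m/s

In east/north components (m/s): child relative to ferry = (-0.824, -1.487); ferry relative to water = (0.000, -4.700); water relative to ground = (0.000, -2.600).
Sum = (-0.824, -8.787) m/s.
Speed = |(-0.824, -8.787)| = 8.825 m/s.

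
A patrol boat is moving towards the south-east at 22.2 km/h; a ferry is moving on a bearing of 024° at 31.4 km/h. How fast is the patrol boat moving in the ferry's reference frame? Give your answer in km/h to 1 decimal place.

44.5 km/h

Taking east as x and north as y: patrol boat velocity = (15.698, -15.698) km/h; ferry velocity = (12.772, 28.685) km/h.
Velocity of patrol boat relative to ferry = (15.698, -15.698) − (12.772, 28.685) = (2.926, -44.383) km/h.
Magnitude = |(2.926, -44.383)| = 44.479 km/h.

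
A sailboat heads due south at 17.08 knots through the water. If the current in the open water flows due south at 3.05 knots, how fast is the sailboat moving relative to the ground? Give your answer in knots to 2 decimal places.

20.13 knots

Taking east as x and north as y: velocity relative to the water = (0.000, -17.080) knots; the water relative to ground = (0.000, -3.050) knots.
Velocity relative to ground = (0.000, -17.080) + (0.000, -3.050) = (0.000, -20.130) knots.
Speed = |(0.000, -20.130)| = 20.130 knots.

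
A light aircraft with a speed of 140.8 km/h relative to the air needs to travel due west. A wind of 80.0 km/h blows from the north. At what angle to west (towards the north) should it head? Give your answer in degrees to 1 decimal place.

34.6°

The wind pushes perpendicular to the desired track; the heading must have a component into the wind equal to 80.0 km/h: 140.8 sin θ = 80.0.
sin θ = 0.5682, so θ = 34.624°.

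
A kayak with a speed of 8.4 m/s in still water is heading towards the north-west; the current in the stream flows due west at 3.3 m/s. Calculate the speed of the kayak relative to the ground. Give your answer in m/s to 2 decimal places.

Taking east as x and north as y: velocity relative to the water = (-5.940, 5.940) m/s; the water relative to ground = (-3.300, 0.000) m/s.
Velocity relative to ground = (-5.940, 5.940) + (-3.300, 0.000) = (-9.240, 5.940) m/s.
Speed = |(-9.240, 5.940)| = 10.984 m/s.

10.98 m/s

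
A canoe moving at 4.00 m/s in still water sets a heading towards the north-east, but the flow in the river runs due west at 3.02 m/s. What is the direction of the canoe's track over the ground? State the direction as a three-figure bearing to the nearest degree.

356°

Taking east as x and north as y: velocity relative to the water = (2.828, 2.828) m/s; the water relative to ground = (-3.020, 0.000) m/s.
Velocity relative to ground = (2.828, 2.828) + (-3.020, 0.000) = (-0.192, 2.828) m/s.
Bearing = atan2(-0.19, 2.83) = 356.13° clockwise from north.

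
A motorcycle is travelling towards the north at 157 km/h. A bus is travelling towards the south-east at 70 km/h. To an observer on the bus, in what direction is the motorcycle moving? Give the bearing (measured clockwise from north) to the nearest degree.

347°

Taking east as x and north as y: motorcycle velocity = (0.000, 157.000) km/h; bus velocity = (49.497, -49.497) km/h.
Velocity of motorcycle relative to bus = (0.000, 157.000) − (49.497, -49.497) = (-49.497, 206.497) km/h.
Bearing = atan2(-49.50, 206.50) = 346.52° clockwise from north.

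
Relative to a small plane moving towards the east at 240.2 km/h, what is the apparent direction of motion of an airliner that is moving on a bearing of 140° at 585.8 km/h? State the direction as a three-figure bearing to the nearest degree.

163°

Taking east as x and north as y: airliner velocity = (376.545, -448.749) km/h; small plane velocity = (240.200, 0.000) km/h.
Velocity of airliner relative to small plane = (376.545, -448.749) − (240.200, 0.000) = (136.345, -448.749) km/h.
Bearing = atan2(136.34, -448.75) = 163.10° clockwise from north.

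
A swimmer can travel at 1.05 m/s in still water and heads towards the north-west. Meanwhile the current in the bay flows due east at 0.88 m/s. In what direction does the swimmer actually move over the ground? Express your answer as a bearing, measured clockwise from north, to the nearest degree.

010°

Taking east as x and north as y: velocity relative to the water = (-0.742, 0.742) m/s; the water relative to ground = (0.880, 0.000) m/s.
Velocity relative to ground = (-0.742, 0.742) + (0.880, 0.000) = (0.138, 0.742) m/s.
Bearing = atan2(0.14, 0.74) = 10.49° clockwise from north.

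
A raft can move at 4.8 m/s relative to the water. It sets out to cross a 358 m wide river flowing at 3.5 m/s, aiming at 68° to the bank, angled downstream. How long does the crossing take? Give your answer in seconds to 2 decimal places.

80.44 s

The component of the raft's velocity perpendicular to the bank is 4.8 × sin 68° = 4.450 m/s.
Only the cross-stream component determines the crossing time; the current contributes nothing perpendicular to the bank.
Time = 358 / 4.450 = 80.441 s.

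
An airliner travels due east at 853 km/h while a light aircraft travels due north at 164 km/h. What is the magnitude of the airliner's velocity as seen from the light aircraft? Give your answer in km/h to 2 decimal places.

Taking east as x and north as y: airliner velocity = (853.000, 0.000) km/h; light aircraft velocity = (0.000, 164.000) km/h.
Velocity of airliner relative to light aircraft = (853.000, 0.000) − (0.000, 164.000) = (853.000, -164.000) km/h.
Magnitude = |(853.000, -164.000)| = 868.622 km/h.

868.62 km/h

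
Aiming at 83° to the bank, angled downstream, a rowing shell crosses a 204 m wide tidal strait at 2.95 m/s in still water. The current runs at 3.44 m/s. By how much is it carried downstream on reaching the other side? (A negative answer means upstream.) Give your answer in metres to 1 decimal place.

264.7 m

Perpendicular speed = 2.928 m/s; crossing time = 204 / 2.928 = 69.672 s.
Net downstream speed = 3.800 m/s.
Drift = 3.800 × 69.672 = 264.719 m (downstream).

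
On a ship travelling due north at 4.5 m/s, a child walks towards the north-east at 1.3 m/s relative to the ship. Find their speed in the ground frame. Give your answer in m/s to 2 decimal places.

Taking east as x and north as y: ship velocity = (0.000, 4.500) m/s; child velocity relative to ship = (0.919, 0.919) m/s.
Velocity relative to ground = (0.000, 4.500) + (0.919, 0.919) = (0.919, 5.419) m/s.
Speed = |(0.919, 5.419)| = 5.497 m/s.

5.50 m/s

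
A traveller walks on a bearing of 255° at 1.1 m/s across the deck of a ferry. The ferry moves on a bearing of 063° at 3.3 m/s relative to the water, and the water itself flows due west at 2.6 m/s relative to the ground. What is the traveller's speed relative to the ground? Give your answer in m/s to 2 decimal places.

In east/north components (m/s): traveller relative to ferry = (-1.063, -0.285); ferry relative to water = (2.940, 1.498); water relative to ground = (-2.600, 0.000).
Sum = (-0.722, 1.213) m/s.
Speed = |(-0.722, 1.213)| = 1.412 m/s.

1.41 m/s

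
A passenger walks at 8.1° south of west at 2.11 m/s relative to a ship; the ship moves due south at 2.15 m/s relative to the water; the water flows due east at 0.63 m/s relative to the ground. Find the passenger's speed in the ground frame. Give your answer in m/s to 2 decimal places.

In east/north components (m/s): passenger relative to ship = (-2.089, -0.297); ship relative to water = (0.000, -2.150); water relative to ground = (0.630, 0.000).
Sum = (-1.459, -2.447) m/s.
Speed = |(-1.459, -2.447)| = 2.849 m/s.

2.85 m/s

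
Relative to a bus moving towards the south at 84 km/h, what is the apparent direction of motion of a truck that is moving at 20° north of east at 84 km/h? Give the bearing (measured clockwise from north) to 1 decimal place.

035.0°

Taking east as x and north as y: truck velocity = (78.934, 28.730) km/h; bus velocity = (0.000, -84.000) km/h.
Velocity of truck relative to bus = (78.934, 28.730) − (0.000, -84.000) = (78.934, 112.730) km/h.
Bearing = atan2(78.93, 112.73) = 35.00° clockwise from north.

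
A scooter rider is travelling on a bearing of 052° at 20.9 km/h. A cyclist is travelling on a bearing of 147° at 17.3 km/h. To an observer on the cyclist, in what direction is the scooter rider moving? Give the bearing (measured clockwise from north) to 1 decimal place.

014.4°

Taking east as x and north as y: scooter rider velocity = (16.469, 12.867) km/h; cyclist velocity = (9.422, -14.509) km/h.
Velocity of scooter rider relative to cyclist = (16.469, 12.867) − (9.422, -14.509) = (7.047, 27.376) km/h.
Bearing = atan2(7.05, 27.38) = 14.44° clockwise from north.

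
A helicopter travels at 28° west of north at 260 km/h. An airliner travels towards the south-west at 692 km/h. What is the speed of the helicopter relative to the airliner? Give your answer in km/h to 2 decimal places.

Taking east as x and north as y: helicopter velocity = (-122.063, 229.566) km/h; airliner velocity = (-489.318, -489.318) km/h.
Velocity of helicopter relative to airliner = (-122.063, 229.566) − (-489.318, -489.318) = (367.255, 718.884) km/h.
Magnitude = |(367.255, 718.884)| = 807.261 km/h.

807.26 km/h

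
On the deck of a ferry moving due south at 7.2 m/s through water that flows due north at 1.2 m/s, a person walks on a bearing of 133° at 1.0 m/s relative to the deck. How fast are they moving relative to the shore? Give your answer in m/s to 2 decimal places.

In east/north components (m/s): person relative to ferry = (0.731, -0.682); ferry relative to water = (0.000, -7.200); water relative to ground = (0.000, 1.200).
Sum = (0.731, -6.682) m/s.
Speed = |(0.731, -6.682)| = 6.722 m/s.

6.72 m/s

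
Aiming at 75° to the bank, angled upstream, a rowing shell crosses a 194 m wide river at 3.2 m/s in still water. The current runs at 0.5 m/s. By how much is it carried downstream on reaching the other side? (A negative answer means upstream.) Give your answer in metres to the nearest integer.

Perpendicular speed = 3.091 m/s; crossing time = 194 / 3.091 = 62.764 s.
Net downstream speed = -0.328 m/s.
Drift = -0.328 × 62.764 = -20.600 m (upstream).

-21 m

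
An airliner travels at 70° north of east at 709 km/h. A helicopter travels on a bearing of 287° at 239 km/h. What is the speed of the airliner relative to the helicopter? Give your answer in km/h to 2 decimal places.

759.96 km/h

Taking east as x and north as y: airliner velocity = (242.492, 666.242) km/h; helicopter velocity = (-228.557, 69.877) km/h.
Velocity of airliner relative to helicopter = (242.492, 666.242) − (-228.557, 69.877) = (471.049, 596.365) km/h.
Magnitude = |(471.049, 596.365)| = 759.960 km/h.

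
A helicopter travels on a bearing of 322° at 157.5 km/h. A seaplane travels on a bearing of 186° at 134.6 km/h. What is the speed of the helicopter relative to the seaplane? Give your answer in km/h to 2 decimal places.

270.97 km/h

Taking east as x and north as y: helicopter velocity = (-96.967, 124.112) km/h; seaplane velocity = (-14.070, -133.863) km/h.
Velocity of helicopter relative to seaplane = (-96.967, 124.112) − (-14.070, -133.863) = (-82.897, 257.974) km/h.
Magnitude = |(-82.897, 257.974)| = 270.966 km/h.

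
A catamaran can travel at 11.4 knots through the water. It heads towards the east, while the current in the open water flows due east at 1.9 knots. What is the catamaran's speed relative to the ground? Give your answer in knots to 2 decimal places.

13.30 knots

Taking east as x and north as y: velocity relative to the water = (11.400, 0.000) knots; the water relative to ground = (1.900, 0.000) knots.
Velocity relative to ground = (11.400, 0.000) + (1.900, 0.000) = (13.300, 0.000) knots.
Speed = |(13.300, 0.000)| = 13.300 knots.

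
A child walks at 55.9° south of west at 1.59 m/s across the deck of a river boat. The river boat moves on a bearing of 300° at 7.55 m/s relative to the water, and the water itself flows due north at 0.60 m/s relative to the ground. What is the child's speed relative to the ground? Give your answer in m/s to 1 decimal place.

In east/north components (m/s): child relative to river boat = (-0.891, -1.317); river boat relative to water = (-6.538, 3.775); water relative to ground = (0.000, 0.600).
Sum = (-7.430, 3.058) m/s.
Speed = |(-7.430, 3.058)| = 8.035 m/s.

8.0 m/s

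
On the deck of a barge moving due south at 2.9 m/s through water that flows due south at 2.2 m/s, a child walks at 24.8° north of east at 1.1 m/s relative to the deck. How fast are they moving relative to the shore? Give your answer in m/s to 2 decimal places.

4.74 m/s

In east/north components (m/s): child relative to barge = (0.999, 0.461); barge relative to water = (0.000, -2.900); water relative to ground = (0.000, -2.200).
Sum = (0.999, -4.639) m/s.
Speed = |(0.999, -4.639)| = 4.745 m/s.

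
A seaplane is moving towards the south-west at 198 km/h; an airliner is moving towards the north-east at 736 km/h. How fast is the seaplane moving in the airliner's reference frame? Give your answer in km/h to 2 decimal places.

Taking east as x and north as y: seaplane velocity = (-140.007, -140.007) km/h; airliner velocity = (520.431, 520.431) km/h.
Velocity of seaplane relative to airliner = (-140.007, -140.007) − (520.431, 520.431) = (-660.438, -660.438) km/h.
Magnitude = |(-660.438, -660.438)| = 934.000 km/h.

934.00 km/h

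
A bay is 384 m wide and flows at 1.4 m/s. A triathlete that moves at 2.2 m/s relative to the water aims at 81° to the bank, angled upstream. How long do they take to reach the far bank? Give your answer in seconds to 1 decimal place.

The component of the triathlete's velocity perpendicular to the bank is 2.2 × sin 81° = 2.173 m/s.
Only the cross-stream component determines the crossing time; the current contributes nothing perpendicular to the bank.
Time = 384 / 2.173 = 176.721 s.

176.7 s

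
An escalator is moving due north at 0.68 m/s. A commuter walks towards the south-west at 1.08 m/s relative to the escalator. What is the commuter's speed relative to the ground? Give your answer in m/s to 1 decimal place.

Taking east as x and north as y: escalator velocity = (0.000, 0.680) m/s; commuter velocity relative to escalator = (-0.764, -0.764) m/s.
Velocity relative to ground = (0.000, 0.680) + (-0.764, -0.764) = (-0.764, -0.084) m/s.
Speed = |(-0.764, -0.084)| = 0.768 m/s.

0.8 m/s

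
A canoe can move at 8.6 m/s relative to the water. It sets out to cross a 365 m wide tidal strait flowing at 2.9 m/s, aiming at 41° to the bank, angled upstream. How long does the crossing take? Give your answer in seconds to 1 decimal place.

The component of the canoe's velocity perpendicular to the bank is 8.6 × sin 41° = 5.642 m/s.
The current is parallel to the bank, so it does not affect the crossing time.
Time = 365 / 5.642 = 64.692 s.

64.7 s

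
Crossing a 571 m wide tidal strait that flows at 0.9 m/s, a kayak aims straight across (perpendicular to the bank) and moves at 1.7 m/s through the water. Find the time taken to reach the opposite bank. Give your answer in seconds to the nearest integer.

The component of the kayak's velocity perpendicular to the bank is 1.7 m/s.
The current is parallel to the bank, so it does not affect the crossing time.
Time = 571 / 1.700 = 335.882 s.

336 s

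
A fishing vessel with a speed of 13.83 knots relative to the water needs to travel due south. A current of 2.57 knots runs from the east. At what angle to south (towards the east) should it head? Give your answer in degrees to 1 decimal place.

10.7°

The current pushes perpendicular to the desired track; the heading must have a component into the current equal to 2.57 knots: 13.83 sin θ = 2.57.
sin θ = 0.1858, so θ = 10.709°.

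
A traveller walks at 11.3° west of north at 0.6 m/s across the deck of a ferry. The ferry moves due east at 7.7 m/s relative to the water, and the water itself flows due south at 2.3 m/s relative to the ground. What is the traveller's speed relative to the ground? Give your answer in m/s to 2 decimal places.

In east/north components (m/s): traveller relative to ferry = (-0.118, 0.588); ferry relative to water = (7.700, 0.000); water relative to ground = (0.000, -2.300).
Sum = (7.582, -1.712) m/s.
Speed = |(7.582, -1.712)| = 7.773 m/s.

7.77 m/s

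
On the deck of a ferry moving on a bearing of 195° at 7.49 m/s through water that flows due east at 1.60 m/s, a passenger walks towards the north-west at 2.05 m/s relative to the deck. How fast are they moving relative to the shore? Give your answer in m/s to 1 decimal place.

In east/north components (m/s): passenger relative to ferry = (-1.450, 1.450); ferry relative to water = (-1.939, -7.235); water relative to ground = (1.600, 0.000).
Sum = (-1.788, -5.785) m/s.
Speed = |(-1.788, -5.785)| = 6.055 m/s.

6.1 m/s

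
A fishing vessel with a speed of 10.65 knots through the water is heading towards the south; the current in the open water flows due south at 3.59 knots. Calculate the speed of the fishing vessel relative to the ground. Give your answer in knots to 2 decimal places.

Taking east as x and north as y: velocity relative to the water = (0.000, -10.650) knots; the water relative to ground = (0.000, -3.590) knots.
Velocity relative to ground = (0.000, -10.650) + (0.000, -3.590) = (0.000, -14.240) knots.
Speed = |(0.000, -14.240)| = 14.240 knots.

14.24 knots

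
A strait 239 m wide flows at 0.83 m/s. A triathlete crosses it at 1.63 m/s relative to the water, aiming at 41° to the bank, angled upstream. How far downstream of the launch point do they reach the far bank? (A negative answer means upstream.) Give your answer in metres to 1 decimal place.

Perpendicular speed = 1.069 m/s; crossing time = 239 / 1.069 = 223.495 s.
Net downstream speed = -0.400 m/s.
Drift = -0.400 × 223.495 = -89.437 m (upstream).

-89.4 m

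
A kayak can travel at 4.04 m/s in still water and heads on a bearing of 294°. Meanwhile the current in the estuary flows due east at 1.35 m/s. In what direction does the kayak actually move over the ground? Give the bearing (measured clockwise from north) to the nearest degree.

305°

Taking east as x and north as y: velocity relative to the water = (-3.691, 1.643) m/s; the water relative to ground = (1.350, 0.000) m/s.
Velocity relative to ground = (-3.691, 1.643) + (1.350, 0.000) = (-2.341, 1.643) m/s.
Bearing = atan2(-2.34, 1.64) = 305.07° clockwise from north.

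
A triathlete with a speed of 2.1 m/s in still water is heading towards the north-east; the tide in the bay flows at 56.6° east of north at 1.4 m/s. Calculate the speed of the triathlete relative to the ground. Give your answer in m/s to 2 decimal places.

3.48 m/s

Taking east as x and north as y: velocity relative to the water = (1.485, 1.485) m/s; the water relative to ground = (1.169, 0.771) m/s.
Velocity relative to ground = (1.485, 1.485) + (1.169, 0.771) = (2.654, 2.256) m/s.
Speed = |(2.654, 2.256)| = 3.483 m/s.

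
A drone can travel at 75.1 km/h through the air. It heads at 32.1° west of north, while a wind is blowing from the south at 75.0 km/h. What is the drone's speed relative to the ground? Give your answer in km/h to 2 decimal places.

144.25 km/h

Taking east as x and north as y: velocity relative to the air = (-39.908, 63.619) km/h; the air relative to ground = (0.000, 75.000) km/h.
Velocity relative to ground = (-39.908, 63.619) + (0.000, 75.000) = (-39.908, 138.619) km/h.
Speed = |(-39.908, 138.619)| = 144.249 km/h.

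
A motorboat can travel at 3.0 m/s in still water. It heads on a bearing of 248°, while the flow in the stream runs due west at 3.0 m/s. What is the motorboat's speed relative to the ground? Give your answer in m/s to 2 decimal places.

5.89 m/s

Taking east as x and north as y: velocity relative to the water = (-2.782, -1.124) m/s; the water relative to ground = (-3.000, 0.000) m/s.
Velocity relative to ground = (-2.782, -1.124) + (-3.000, 0.000) = (-5.782, -1.124) m/s.
Speed = |(-5.782, -1.124)| = 5.890 m/s.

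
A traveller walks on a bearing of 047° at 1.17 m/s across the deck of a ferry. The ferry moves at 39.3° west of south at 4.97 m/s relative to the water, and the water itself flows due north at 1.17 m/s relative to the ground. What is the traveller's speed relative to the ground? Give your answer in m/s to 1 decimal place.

In east/north components (m/s): traveller relative to ferry = (0.856, 0.798); ferry relative to water = (-3.148, -3.846); water relative to ground = (0.000, 1.170).
Sum = (-2.292, -1.878) m/s.
Speed = |(-2.292, -1.878)| = 2.963 m/s.

3.0 m/s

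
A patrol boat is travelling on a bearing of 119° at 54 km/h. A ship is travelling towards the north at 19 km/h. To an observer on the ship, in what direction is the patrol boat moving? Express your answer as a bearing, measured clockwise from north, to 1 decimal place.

133.7°

Taking east as x and north as y: patrol boat velocity = (47.229, -26.180) km/h; ship velocity = (0.000, 19.000) km/h.
Velocity of patrol boat relative to ship = (47.229, -26.180) − (0.000, 19.000) = (47.229, -45.180) km/h.
Bearing = atan2(47.23, -45.18) = 133.73° clockwise from north.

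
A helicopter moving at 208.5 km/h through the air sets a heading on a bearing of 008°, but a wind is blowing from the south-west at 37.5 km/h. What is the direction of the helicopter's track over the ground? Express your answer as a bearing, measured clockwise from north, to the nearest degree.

013°

Taking east as x and north as y: velocity relative to the air = (29.018, 206.471) km/h; the air relative to ground = (26.517, 26.517) km/h.
Velocity relative to ground = (29.018, 206.471) + (26.517, 26.517) = (55.534, 232.987) km/h.
Bearing = atan2(55.53, 232.99) = 13.41° clockwise from north.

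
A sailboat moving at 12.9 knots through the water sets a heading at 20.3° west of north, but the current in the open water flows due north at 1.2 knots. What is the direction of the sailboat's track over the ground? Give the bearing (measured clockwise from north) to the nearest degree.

341°

Taking east as x and north as y: velocity relative to the water = (-4.475, 12.099) knots; the water relative to ground = (0.000, 1.200) knots.
Velocity relative to ground = (-4.475, 12.099) + (0.000, 1.200) = (-4.475, 13.299) knots.
Bearing = atan2(-4.48, 13.30) = 341.40° clockwise from north.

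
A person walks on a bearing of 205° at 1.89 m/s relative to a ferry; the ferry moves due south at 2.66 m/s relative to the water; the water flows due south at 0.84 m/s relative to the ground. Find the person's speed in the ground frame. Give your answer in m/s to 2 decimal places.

In east/north components (m/s): person relative to ferry = (-0.799, -1.713); ferry relative to water = (0.000, -2.660); water relative to ground = (0.000, -0.840).
Sum = (-0.799, -5.213) m/s.
Speed = |(-0.799, -5.213)| = 5.274 m/s.

5.27 m/s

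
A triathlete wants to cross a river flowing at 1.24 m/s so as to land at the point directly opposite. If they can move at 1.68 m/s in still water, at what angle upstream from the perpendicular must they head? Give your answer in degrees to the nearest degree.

48°

To cancel the current, the upstream component of the triathlete's velocity must equal the flow: 1.68 sin θ = 1.24.
sin θ = 1.24 / 1.68 = 0.7381.
θ = arcsin(0.7381) = 47.569°.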